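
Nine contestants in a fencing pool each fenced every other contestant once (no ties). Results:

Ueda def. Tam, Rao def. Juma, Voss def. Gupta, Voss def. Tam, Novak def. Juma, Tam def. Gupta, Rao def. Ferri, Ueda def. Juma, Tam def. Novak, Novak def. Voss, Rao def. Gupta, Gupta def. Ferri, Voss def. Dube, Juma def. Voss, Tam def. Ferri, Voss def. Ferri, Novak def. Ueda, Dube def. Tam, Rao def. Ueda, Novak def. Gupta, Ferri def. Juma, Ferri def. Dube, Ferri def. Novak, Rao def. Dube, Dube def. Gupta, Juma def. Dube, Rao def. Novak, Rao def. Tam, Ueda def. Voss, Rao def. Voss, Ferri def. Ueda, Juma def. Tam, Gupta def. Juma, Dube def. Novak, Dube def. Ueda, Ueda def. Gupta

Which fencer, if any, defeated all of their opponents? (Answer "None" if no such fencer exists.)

Rao has 8 wins out of 8 opponents — a perfect record.

Rao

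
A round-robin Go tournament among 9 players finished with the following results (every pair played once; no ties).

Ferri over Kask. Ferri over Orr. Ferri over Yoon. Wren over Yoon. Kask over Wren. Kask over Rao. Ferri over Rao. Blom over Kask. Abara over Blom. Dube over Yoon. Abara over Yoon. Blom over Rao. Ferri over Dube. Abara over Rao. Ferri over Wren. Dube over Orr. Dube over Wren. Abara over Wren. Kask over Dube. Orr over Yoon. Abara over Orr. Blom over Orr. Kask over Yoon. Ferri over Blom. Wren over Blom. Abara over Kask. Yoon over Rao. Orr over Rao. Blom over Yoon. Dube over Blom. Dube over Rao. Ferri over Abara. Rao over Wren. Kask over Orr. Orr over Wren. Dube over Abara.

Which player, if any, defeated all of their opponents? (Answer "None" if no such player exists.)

Ferri

Ferri has 8 wins out of 8 opponents — a perfect record.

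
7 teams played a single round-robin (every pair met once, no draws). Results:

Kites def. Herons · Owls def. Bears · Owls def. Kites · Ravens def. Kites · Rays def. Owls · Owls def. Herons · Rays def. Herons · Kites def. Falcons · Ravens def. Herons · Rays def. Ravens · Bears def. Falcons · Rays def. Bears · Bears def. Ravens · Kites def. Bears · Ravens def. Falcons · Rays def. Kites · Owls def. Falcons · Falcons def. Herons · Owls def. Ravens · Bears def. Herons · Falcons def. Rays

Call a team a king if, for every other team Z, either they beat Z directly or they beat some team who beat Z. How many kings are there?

3

Bears cannot reach Owls in two steps.
Herons cannot reach Bears, Kites, Rays, Falcons, Ravens, Owls in two steps.
Kites cannot reach Owls in two steps.
Rays reaches everyone (king).
Falcons reaches everyone (king).
Ravens cannot reach Owls in two steps.
Owls reaches everyone (king).
Kings: Rays, Falcons, Owls — 3.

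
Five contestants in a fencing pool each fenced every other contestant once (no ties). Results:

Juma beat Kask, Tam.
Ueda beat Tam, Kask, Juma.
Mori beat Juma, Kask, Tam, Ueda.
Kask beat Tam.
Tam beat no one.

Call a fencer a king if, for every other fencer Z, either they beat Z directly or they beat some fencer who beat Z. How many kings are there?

Ueda cannot reach Mori in two steps.
Mori reaches everyone (king).
Tam cannot reach Ueda, Mori, Kask, Juma in two steps.
Kask cannot reach Ueda, Mori, Juma in two steps.
Juma cannot reach Ueda, Mori in two steps.
Kings: Mori — 1.

1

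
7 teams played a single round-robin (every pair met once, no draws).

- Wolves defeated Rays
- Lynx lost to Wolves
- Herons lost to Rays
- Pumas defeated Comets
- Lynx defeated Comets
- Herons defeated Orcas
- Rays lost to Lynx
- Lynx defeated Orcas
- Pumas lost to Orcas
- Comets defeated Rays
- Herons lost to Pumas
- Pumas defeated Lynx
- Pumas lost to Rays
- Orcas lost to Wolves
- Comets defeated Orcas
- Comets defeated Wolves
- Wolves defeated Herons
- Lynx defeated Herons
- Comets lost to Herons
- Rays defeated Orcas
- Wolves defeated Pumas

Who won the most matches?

Wolves

Win totals: Pumas 3, Wolves 5, Herons 2, Orcas 1, Lynx 4, Comets 3, Rays 3.
Wolves leads with 5 wins (next highest: 4).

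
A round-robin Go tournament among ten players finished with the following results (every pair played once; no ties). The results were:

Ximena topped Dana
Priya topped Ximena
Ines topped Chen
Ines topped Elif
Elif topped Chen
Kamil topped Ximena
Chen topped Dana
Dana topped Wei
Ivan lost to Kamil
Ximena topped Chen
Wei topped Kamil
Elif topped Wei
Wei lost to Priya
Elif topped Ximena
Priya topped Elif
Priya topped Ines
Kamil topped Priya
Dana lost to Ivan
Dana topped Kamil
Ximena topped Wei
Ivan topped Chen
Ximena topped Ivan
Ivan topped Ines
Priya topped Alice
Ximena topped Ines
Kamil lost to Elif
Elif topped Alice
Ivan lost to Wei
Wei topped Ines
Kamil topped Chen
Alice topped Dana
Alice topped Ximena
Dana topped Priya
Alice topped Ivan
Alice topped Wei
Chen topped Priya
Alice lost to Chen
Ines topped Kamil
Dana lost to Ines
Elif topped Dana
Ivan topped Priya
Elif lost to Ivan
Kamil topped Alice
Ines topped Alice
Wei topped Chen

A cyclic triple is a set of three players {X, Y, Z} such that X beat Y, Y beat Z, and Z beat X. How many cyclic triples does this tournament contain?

37

Win totals: Wei 4, Dana 3, Kamil 5, Priya 5, Ximena 5, Chen 3, Ivan 5, Elif 6, Ines 5, Alice 4.
A player with w wins dominates both others in C(w,2) triples; summing gives 6 + 3 + 10 + 10 + 10 + 3 + 10 + 15 + 10 + 6 = 83 transitive triples.
Total triples C(10,3) = 120, so cyclic triples = 120 − 83 = 37.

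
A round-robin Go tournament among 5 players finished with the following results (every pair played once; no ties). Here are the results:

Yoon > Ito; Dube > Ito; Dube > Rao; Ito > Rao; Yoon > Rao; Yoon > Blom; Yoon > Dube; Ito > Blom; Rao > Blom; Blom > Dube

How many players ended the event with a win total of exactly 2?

Win totals: Rao 1, Blom 1, Ito 2, Dube 2, Yoon 4.
Exactly 2: Ito, Dube — 2 players.

2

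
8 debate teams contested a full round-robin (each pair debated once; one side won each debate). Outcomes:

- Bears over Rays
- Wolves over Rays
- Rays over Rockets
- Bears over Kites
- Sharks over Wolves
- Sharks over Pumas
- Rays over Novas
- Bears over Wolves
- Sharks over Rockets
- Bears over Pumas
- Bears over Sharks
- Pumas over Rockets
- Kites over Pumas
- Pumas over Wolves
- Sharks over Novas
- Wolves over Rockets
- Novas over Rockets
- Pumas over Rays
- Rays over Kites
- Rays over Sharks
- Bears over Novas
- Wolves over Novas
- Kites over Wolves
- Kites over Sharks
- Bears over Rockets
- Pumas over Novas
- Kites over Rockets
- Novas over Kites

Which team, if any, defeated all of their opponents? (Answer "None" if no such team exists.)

Bears

Bears has 7 wins out of 7 opponents — a perfect record.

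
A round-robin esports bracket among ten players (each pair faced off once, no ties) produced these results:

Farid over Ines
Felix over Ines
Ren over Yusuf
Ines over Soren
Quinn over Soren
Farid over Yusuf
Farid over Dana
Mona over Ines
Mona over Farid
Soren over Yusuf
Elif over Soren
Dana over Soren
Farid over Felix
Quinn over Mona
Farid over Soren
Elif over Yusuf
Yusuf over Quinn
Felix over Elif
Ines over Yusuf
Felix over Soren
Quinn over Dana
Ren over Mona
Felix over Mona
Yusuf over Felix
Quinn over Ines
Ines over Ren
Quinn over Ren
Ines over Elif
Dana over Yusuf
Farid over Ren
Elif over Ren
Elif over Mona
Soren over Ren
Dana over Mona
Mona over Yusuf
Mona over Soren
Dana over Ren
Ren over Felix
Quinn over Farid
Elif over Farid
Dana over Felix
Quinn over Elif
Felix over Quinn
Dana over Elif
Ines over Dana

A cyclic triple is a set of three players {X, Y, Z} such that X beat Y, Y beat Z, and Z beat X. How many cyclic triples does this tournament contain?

Win totals: Felix 5, Soren 2, Farid 6, Ren 3, Mona 4, Dana 6, Elif 5, Yusuf 2, Ines 5, Quinn 7.
A player with w wins dominates both others in C(w,2) triples; summing gives 10 + 1 + 15 + 3 + 6 + 15 + 10 + 1 + 10 + 21 = 92 transitive triples.
Total triples C(10,3) = 120, so cyclic triples = 120 − 92 = 28.

28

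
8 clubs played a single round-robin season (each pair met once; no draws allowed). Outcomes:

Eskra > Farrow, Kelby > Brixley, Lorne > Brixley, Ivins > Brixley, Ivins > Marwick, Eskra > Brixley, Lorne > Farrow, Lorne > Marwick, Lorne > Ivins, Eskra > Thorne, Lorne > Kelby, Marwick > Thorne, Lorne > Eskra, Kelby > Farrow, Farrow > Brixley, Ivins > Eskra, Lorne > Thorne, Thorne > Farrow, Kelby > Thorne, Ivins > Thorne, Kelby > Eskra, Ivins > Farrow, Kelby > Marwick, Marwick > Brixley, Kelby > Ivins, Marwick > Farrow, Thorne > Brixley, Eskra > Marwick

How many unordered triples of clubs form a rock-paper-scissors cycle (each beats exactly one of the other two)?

0

Win totals: Lorne 7, Thorne 2, Marwick 3, Eskra 4, Kelby 6, Brixley 0, Farrow 1, Ivins 5.
A club with w wins dominates both others in C(w,2) triples; summing gives 21 + 1 + 3 + 6 + 15 + 0 + 0 + 10 = 56 transitive triples.
Total triples C(8,3) = 56, so cyclic triples = 56 − 56 = 0.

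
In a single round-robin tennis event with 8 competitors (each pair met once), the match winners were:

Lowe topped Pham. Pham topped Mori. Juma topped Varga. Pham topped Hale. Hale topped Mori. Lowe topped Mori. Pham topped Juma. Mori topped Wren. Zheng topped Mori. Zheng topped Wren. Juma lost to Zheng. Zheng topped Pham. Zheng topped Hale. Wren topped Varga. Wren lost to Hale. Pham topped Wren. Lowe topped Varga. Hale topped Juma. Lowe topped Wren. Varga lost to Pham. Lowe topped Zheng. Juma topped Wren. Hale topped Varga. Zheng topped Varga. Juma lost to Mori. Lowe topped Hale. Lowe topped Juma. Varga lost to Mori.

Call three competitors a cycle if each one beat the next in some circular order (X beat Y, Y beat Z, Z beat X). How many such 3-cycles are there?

Win totals: Pham 5, Zheng 6, Lowe 7, Varga 0, Juma 2, Mori 3, Wren 1, Hale 4.
A competitor with w wins dominates both others in C(w,2) triples; summing gives 10 + 15 + 21 + 0 + 1 + 3 + 0 + 6 = 56 transitive triples.
Total triples C(8,3) = 56, so cyclic triples = 56 − 56 = 0.

0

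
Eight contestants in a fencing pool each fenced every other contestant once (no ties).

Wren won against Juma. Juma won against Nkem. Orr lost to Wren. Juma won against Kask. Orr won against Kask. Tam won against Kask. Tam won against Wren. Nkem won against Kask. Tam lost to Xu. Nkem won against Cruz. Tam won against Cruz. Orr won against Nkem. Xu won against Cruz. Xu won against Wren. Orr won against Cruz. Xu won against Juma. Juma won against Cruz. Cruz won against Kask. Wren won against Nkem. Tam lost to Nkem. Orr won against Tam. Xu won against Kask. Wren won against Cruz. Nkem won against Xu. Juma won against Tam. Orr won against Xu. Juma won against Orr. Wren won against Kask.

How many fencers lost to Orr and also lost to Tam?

Orr beat: Nkem, Kask, Cruz, Xu, Tam.
Tam beat: Kask, Wren, Cruz.
Both beat: Kask, Cruz — 2.

2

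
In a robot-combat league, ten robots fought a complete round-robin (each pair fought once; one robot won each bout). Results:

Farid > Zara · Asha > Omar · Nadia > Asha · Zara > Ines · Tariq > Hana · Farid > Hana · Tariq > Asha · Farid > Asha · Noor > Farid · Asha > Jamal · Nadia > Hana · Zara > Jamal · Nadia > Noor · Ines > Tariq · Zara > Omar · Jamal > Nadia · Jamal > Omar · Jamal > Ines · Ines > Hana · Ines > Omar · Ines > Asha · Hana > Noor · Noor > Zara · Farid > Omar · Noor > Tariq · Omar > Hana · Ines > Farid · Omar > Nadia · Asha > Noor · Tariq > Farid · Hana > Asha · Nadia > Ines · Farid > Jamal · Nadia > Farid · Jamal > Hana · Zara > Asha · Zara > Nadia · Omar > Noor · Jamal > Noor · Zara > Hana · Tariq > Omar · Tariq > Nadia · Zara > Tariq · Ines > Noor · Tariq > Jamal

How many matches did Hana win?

2

Hana's results: beat Asha, Noor; lost to Omar, Tariq, Ines, Farid, Zara, Jamal, Nadia.
That is 2 wins.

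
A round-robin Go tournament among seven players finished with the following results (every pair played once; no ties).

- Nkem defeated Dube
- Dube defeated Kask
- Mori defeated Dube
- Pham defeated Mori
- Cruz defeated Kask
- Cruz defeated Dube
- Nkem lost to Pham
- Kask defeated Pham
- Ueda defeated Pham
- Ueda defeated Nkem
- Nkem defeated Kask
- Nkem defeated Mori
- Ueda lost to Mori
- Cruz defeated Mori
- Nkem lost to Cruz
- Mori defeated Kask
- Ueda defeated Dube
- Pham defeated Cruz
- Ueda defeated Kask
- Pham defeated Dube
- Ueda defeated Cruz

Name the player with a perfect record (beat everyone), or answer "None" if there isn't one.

Highest win total is Ueda with 5 (out of 6 possible).
Ueda lost to Mori, so no player went undefeated.

None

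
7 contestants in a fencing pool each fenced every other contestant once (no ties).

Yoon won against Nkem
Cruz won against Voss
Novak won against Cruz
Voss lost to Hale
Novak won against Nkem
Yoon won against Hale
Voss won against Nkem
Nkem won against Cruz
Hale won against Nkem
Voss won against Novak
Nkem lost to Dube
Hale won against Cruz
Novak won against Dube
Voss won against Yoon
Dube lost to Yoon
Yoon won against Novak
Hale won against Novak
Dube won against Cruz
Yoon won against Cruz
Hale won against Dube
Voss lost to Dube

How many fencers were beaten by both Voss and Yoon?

Voss beat: Novak, Nkem, Yoon.
Yoon beat: Novak, Cruz, Hale, Dube, Nkem.
Both beat: Novak, Nkem — 2.

2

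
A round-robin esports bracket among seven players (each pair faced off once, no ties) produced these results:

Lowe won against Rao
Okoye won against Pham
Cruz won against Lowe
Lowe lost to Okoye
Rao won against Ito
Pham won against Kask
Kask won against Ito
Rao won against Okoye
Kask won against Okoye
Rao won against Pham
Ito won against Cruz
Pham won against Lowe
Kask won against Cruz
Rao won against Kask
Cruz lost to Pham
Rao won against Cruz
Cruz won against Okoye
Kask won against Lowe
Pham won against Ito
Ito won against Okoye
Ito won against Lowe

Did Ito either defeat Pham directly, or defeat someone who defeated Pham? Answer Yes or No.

Ito did not beat Pham directly.
Ito beat Cruz, Lowe, Okoye. Of those, Okoye beat Pham.

Yes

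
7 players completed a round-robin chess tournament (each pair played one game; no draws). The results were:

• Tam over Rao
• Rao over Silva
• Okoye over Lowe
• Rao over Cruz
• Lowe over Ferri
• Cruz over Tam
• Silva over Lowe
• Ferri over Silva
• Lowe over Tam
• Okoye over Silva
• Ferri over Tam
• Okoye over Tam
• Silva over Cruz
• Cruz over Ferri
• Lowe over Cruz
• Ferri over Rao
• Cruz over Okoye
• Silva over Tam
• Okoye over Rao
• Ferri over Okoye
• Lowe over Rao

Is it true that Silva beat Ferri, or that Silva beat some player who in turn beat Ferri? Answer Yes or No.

Silva did not beat Ferri directly.
Silva beat Tam, Lowe, Cruz. Of those, Lowe beat Ferri.

Yes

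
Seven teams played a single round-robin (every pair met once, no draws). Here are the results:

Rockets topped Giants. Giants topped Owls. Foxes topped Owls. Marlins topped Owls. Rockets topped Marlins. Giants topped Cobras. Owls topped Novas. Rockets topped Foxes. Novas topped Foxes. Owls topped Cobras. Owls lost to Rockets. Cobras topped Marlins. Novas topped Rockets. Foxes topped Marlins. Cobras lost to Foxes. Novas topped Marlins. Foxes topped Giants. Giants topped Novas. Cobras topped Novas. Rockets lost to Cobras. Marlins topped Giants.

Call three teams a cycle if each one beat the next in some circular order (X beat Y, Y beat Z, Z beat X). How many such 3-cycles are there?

12

Win totals: Foxes 4, Marlins 2, Rockets 4, Owls 2, Novas 3, Giants 3, Cobras 3.
A team with w wins dominates both others in C(w,2) triples; summing gives 6 + 1 + 6 + 1 + 3 + 3 + 3 = 23 transitive triples.
Total triples C(7,3) = 35, so cyclic triples = 35 − 23 = 12.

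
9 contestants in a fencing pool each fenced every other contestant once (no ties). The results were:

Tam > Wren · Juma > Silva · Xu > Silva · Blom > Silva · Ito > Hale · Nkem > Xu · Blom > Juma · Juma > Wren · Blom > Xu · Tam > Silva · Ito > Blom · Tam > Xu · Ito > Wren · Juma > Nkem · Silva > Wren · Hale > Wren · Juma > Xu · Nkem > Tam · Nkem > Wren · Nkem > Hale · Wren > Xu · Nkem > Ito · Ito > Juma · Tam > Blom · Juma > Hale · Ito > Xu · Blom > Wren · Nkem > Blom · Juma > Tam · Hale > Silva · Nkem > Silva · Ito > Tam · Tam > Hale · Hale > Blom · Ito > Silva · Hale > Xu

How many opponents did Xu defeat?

Xu's results: beat Silva; lost to Juma, Nkem, Blom, Tam, Wren, Hale, Ito.
That is 1 win.

1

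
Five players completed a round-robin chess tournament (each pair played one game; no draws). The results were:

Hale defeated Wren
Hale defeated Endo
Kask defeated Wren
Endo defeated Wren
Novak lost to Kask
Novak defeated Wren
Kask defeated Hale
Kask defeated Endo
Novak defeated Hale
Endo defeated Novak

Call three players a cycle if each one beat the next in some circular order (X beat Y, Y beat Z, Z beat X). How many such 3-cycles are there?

1

Of the C(5,3) = 10 triples, the cyclic ones are: {Hale, Endo, Novak}.
That is 1.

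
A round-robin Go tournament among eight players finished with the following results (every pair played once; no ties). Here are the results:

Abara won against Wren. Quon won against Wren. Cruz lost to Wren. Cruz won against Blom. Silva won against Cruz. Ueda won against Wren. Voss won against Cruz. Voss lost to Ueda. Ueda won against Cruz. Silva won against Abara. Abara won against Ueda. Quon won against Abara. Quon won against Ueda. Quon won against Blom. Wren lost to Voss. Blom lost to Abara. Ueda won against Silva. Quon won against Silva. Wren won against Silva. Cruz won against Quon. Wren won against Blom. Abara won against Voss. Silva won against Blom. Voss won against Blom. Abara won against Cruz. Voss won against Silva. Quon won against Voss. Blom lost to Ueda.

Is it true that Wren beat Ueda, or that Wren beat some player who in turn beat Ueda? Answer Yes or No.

Wren did not beat Ueda directly.
Wren beat Cruz, Silva, Blom, but each of them lost to Ueda. No two-step path.

No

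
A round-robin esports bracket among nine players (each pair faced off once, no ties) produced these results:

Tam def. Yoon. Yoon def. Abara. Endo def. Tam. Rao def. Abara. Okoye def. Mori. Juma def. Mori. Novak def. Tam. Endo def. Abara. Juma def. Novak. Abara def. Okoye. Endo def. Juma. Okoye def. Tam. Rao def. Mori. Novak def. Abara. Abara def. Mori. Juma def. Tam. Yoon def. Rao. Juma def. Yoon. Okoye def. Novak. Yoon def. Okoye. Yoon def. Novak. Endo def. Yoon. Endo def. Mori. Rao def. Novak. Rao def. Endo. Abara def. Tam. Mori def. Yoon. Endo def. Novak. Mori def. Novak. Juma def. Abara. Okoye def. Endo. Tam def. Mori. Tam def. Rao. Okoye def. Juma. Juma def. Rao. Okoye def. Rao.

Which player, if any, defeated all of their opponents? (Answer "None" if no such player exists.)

Highest win total is Okoye with 6 (out of 8 possible).
Okoye lost to Abara, Yoon, so no player went undefeated.

None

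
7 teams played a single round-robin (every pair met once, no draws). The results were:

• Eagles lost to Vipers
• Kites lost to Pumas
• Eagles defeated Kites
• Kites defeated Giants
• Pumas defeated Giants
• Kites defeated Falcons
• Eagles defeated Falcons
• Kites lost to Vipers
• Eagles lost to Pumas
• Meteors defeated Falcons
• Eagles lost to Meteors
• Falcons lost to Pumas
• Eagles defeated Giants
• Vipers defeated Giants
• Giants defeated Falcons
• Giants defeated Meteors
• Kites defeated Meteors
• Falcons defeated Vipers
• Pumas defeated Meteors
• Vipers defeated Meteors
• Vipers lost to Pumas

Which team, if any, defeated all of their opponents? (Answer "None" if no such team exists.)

Pumas

Pumas has 6 wins out of 6 opponents — a perfect record.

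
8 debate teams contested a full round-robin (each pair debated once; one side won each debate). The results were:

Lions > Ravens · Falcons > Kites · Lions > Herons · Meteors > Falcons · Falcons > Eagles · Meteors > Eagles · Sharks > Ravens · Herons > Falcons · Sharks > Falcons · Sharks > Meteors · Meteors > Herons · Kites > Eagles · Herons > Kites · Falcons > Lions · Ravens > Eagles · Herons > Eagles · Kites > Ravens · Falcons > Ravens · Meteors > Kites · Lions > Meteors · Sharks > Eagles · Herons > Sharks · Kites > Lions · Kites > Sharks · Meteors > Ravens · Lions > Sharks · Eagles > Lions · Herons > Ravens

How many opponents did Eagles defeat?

Eagles' results: beat Lions; lost to Sharks, Herons, Falcons, Meteors, Kites, Ravens.
That is 1 win.

1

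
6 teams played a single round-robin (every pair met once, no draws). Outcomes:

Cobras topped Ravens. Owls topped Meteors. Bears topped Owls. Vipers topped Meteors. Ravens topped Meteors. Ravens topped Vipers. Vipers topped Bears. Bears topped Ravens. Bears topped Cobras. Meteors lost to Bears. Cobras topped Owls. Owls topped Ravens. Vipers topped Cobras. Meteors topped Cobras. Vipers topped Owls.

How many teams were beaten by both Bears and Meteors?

Bears beat: Owls, Cobras, Ravens, Meteors.
Meteors beat: Cobras.
Both beat: Cobras — 1.

1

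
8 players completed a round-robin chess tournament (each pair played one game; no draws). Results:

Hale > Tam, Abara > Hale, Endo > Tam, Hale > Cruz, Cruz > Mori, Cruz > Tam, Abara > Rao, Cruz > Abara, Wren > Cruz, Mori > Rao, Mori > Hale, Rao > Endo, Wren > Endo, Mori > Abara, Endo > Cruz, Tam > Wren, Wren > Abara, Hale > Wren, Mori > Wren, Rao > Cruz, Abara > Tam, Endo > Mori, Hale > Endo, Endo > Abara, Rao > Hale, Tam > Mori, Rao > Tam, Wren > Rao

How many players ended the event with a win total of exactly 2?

1

Win totals: Abara 3, Mori 4, Cruz 3, Wren 4, Hale 4, Tam 2, Rao 4, Endo 4.
Exactly 2: Tam — 1 player.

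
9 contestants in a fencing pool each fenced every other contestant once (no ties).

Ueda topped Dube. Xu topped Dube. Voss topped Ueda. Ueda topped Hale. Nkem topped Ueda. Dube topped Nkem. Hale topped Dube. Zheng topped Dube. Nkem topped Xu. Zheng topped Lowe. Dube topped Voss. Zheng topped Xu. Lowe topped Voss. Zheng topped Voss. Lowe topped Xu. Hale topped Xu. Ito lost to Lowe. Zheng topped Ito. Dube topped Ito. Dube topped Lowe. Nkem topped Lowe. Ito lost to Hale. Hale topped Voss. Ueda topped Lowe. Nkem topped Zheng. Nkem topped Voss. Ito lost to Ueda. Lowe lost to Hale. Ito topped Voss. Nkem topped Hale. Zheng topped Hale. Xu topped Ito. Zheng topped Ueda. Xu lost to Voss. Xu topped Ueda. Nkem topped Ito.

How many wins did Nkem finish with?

7

Nkem's results: beat Xu, Ueda, Zheng, Ito, Hale, Lowe, Voss; lost to Dube.
That is 7 wins.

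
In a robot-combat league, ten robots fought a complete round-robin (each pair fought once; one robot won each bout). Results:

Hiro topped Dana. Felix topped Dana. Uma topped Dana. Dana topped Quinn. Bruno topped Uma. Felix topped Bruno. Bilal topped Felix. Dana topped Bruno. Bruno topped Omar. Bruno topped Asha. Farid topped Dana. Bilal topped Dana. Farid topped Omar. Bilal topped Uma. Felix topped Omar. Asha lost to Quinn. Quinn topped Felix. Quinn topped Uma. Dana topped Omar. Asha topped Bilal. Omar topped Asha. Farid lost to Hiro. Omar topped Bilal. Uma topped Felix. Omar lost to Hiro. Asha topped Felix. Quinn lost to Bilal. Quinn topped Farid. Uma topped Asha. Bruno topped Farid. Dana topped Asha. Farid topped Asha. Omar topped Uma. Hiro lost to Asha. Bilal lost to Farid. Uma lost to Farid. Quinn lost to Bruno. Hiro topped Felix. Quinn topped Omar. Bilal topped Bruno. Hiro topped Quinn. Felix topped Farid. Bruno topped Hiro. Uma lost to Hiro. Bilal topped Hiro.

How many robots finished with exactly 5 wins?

Win totals: Bruno 6, Omar 3, Farid 5, Dana 4, Uma 3, Felix 4, Asha 3, Bilal 6, Hiro 6, Quinn 5.
Exactly 5: Farid, Quinn — 2 robots.

2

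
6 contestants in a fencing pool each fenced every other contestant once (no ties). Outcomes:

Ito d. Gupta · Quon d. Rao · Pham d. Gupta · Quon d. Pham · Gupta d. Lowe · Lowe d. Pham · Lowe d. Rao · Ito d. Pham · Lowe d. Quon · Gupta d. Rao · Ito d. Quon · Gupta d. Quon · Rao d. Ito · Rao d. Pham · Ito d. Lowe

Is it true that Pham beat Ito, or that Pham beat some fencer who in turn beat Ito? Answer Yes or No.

No

Pham did not beat Ito directly.
Pham beat Gupta, but each of them lost to Ito. No two-step path.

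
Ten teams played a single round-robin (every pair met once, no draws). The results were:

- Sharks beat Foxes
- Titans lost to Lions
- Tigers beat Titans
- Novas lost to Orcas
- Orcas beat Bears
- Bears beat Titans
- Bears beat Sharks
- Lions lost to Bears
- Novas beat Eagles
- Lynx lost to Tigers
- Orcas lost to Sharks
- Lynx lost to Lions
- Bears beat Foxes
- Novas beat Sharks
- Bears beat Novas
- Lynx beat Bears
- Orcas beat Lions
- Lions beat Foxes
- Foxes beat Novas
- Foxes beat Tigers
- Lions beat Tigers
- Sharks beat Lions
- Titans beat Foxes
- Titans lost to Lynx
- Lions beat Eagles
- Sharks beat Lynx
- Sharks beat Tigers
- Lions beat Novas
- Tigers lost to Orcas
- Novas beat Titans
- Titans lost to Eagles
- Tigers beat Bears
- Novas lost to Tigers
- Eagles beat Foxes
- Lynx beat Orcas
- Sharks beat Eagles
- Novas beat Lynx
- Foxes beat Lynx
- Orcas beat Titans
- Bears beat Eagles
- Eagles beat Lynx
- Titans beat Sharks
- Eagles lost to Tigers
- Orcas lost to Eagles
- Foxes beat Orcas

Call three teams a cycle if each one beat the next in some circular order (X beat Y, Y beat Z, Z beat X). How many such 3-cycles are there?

Win totals: Lynx 3, Eagles 4, Bears 6, Sharks 6, Titans 2, Tigers 5, Lions 6, Novas 4, Foxes 4, Orcas 5.
A team with w wins dominates both others in C(w,2) triples; summing gives 3 + 6 + 15 + 15 + 1 + 10 + 15 + 6 + 6 + 10 = 87 transitive triples.
Total triples C(10,3) = 120, so cyclic triples = 120 − 87 = 33.

33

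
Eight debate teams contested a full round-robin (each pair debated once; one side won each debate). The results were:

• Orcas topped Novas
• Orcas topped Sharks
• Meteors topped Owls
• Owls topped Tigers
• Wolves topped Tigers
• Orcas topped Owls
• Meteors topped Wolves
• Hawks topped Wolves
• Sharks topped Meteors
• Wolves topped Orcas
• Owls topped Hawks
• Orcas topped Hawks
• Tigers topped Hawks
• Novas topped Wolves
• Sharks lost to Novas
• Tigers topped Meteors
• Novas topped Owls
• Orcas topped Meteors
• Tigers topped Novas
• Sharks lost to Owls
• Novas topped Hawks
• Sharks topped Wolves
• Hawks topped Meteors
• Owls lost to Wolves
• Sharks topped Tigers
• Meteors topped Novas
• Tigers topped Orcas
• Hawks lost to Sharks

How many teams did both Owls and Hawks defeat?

Owls beat: Sharks, Hawks, Tigers.
Hawks beat: Meteors, Wolves.
No one was beaten by both.

0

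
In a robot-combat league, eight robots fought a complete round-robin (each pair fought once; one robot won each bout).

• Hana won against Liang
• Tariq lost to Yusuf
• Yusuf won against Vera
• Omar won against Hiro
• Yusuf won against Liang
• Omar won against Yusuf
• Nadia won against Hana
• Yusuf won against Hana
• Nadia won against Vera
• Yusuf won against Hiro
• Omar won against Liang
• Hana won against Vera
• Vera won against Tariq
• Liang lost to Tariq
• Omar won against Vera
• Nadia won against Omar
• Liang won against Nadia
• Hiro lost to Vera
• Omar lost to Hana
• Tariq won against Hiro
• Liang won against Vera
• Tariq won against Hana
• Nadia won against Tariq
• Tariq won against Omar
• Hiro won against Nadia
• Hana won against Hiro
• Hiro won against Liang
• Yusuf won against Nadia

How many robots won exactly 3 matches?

0

Win totals: Liang 2, Omar 4, Tariq 4, Nadia 4, Hiro 2, Hana 4, Yusuf 6, Vera 2.
No robot has exactly 3 wins.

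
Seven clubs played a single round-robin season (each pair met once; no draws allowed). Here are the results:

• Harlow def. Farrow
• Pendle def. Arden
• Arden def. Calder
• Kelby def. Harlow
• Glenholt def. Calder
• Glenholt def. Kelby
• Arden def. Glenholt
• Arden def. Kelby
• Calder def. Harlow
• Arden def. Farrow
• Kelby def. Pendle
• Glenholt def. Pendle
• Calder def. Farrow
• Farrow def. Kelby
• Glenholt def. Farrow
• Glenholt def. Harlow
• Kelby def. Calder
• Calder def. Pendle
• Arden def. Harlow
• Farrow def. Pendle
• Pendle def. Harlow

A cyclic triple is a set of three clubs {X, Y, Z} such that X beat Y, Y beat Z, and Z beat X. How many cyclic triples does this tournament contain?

Win totals: Harlow 1, Pendle 2, Kelby 3, Glenholt 5, Farrow 2, Arden 5, Calder 3.
A club with w wins dominates both others in C(w,2) triples; summing gives 0 + 1 + 3 + 10 + 1 + 10 + 3 = 28 transitive triples.
Total triples C(7,3) = 35, so cyclic triples = 35 − 28 = 7.

7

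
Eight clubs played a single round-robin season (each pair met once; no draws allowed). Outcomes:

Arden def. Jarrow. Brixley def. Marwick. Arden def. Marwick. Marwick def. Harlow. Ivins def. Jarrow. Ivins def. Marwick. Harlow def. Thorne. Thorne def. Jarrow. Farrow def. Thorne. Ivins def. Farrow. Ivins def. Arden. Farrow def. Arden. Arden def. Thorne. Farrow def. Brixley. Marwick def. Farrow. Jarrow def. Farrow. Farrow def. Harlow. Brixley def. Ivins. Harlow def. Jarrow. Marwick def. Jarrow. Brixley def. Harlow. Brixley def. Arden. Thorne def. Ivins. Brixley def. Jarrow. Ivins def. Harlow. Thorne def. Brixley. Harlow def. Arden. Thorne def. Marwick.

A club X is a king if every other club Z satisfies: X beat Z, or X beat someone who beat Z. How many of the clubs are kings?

Thorne reaches everyone (king).
Arden reaches everyone (king).
Harlow reaches everyone (king).
Farrow reaches everyone (king).
Marwick cannot reach Ivins in two steps.
Brixley reaches everyone (king).
Jarrow cannot reach Marwick, Ivins in two steps.
Ivins reaches everyone (king).
Kings: Thorne, Arden, Harlow, Farrow, Brixley, Ivins — 6.

6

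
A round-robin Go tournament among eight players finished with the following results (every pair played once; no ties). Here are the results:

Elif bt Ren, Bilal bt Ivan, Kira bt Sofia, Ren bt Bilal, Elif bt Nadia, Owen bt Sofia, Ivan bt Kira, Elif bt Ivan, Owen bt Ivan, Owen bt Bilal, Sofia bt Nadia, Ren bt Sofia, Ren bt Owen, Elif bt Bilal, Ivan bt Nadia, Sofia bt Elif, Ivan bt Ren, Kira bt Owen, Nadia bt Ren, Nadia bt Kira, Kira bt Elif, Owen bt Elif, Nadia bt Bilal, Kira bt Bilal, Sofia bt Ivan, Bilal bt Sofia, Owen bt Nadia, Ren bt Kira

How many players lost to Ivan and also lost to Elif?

2

Ivan beat: Nadia, Ren, Kira.
Elif beat: Ivan, Nadia, Ren, Bilal.
Both beat: Nadia, Ren — 2.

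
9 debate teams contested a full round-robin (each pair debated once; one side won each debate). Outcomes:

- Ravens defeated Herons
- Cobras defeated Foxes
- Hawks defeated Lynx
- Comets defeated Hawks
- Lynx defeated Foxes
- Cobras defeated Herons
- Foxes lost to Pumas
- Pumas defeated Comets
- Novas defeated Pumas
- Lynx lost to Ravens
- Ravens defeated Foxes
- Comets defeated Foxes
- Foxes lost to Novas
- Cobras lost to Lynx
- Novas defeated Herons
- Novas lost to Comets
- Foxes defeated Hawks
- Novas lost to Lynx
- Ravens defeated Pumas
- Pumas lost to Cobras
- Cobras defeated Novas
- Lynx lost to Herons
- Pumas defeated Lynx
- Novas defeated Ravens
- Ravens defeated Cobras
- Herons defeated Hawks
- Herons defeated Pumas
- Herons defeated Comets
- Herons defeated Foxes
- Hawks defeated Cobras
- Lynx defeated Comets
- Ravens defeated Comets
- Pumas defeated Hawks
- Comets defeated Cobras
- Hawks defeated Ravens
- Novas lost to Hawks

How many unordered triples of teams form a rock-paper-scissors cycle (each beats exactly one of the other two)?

Win totals: Hawks 4, Foxes 1, Novas 4, Comets 4, Ravens 6, Lynx 4, Pumas 4, Cobras 4, Herons 5.
A team with w wins dominates both others in C(w,2) triples; summing gives 6 + 0 + 6 + 6 + 15 + 6 + 6 + 6 + 10 = 61 transitive triples.
Total triples C(9,3) = 84, so cyclic triples = 84 − 61 = 23.

23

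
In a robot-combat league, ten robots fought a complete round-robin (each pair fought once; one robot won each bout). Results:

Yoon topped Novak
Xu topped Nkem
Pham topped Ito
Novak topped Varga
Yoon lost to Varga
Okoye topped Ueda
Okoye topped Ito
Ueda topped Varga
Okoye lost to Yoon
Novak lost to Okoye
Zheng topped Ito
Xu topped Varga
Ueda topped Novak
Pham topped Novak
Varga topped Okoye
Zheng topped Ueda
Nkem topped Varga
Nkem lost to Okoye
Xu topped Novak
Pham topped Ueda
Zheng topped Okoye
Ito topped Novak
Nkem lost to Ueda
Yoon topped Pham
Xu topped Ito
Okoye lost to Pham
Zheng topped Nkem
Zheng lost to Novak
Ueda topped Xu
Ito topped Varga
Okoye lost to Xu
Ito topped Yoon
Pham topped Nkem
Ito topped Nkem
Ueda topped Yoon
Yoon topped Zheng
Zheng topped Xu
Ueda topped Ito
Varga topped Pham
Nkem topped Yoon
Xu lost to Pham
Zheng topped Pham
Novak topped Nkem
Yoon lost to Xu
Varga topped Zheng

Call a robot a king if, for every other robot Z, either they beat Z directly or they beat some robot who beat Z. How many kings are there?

Yoon reaches everyone (king).
Okoye cannot reach Pham in two steps.
Pham reaches everyone (king).
Xu reaches everyone (king).
Nkem cannot reach Xu, Ito, Ueda in two steps.
Novak reaches everyone (king).
Varga reaches everyone (king).
Zheng reaches everyone (king).
Ito cannot reach Xu, Ueda in two steps.
Ueda reaches everyone (king).
Kings: Yoon, Pham, Xu, Novak, Varga, Zheng, Ueda — 7.

7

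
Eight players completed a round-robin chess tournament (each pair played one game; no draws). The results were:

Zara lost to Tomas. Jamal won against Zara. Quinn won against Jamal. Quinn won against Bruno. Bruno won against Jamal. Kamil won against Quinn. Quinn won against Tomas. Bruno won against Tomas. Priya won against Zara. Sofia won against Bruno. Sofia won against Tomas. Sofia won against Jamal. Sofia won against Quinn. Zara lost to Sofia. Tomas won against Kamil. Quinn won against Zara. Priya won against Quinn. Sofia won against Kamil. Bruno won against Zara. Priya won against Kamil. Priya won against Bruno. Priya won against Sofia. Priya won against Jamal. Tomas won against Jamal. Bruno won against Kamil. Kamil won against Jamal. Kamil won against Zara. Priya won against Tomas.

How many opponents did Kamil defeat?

Kamil's results: beat Zara, Quinn, Jamal; lost to Bruno, Tomas, Priya, Sofia.
That is 3 wins.

3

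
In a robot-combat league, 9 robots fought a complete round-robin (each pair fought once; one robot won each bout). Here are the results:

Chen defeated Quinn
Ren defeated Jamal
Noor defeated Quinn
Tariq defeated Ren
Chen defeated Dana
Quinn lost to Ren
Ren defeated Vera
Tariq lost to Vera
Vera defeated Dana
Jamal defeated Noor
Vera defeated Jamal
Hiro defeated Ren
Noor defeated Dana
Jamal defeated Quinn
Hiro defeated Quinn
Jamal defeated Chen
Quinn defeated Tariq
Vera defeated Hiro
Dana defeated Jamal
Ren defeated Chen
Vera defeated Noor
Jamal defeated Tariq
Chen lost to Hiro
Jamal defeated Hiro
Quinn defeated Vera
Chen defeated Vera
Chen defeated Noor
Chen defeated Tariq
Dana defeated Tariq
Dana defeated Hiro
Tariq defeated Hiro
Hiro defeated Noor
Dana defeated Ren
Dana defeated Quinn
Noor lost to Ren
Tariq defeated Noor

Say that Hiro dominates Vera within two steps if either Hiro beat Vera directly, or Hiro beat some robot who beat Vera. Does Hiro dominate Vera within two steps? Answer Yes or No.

Yes

Hiro did not beat Vera directly.
Hiro beat Noor, Chen, Ren, Quinn. Of those, Chen beat Vera.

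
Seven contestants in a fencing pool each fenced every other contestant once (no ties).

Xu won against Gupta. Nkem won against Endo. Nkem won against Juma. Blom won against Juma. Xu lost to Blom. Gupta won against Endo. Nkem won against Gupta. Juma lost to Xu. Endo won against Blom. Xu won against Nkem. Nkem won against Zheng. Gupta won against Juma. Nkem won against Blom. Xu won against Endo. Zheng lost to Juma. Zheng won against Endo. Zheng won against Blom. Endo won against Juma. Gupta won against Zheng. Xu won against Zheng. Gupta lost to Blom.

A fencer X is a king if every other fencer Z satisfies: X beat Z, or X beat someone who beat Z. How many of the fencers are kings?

Blom reaches everyone (king).
Nkem reaches everyone (king).
Xu reaches everyone (king).
Zheng cannot reach Nkem in two steps.
Gupta cannot reach Nkem, Xu in two steps.
Endo cannot reach Nkem in two steps.
Juma cannot reach Nkem, Xu, Gupta in two steps.
Kings: Blom, Nkem, Xu — 3.

3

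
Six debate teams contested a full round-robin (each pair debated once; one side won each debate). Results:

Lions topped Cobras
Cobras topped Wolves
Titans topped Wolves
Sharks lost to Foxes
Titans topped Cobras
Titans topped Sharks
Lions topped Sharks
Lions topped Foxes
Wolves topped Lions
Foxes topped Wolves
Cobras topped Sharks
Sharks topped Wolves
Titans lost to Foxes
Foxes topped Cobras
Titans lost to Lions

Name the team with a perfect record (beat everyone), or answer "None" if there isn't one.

None

Highest win total is Lions with 4 (out of 5 possible).
Lions lost to Wolves, so no team went undefeated.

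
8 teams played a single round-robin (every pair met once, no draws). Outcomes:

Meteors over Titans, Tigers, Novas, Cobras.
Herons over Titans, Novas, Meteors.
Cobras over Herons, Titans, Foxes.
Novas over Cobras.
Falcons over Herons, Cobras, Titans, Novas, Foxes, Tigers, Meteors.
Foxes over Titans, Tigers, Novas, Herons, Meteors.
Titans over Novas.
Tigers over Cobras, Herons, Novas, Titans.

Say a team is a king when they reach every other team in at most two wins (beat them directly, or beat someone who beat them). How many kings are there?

Cobras cannot reach Falcons in two steps.
Tigers cannot reach Falcons in two steps.
Herons cannot reach Foxes, Falcons in two steps.
Novas cannot reach Tigers, Meteors, Falcons in two steps.
Meteors cannot reach Falcons in two steps.
Titans cannot reach Tigers, Herons, Meteors, Foxes, Falcons in two steps.
Foxes cannot reach Falcons in two steps.
Falcons reaches everyone (king).
Kings: Falcons — 1.

1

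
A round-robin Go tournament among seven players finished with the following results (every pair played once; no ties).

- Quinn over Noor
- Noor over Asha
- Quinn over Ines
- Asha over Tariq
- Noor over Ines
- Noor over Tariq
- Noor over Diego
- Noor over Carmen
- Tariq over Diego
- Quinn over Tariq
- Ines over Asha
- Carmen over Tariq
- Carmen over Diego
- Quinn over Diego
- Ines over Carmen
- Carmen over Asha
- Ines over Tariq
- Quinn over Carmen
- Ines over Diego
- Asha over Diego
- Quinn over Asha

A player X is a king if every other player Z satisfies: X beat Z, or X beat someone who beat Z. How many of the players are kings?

Carmen cannot reach Ines, Noor, Quinn in two steps.
Diego cannot reach Carmen, Ines, Tariq, Noor, Asha, Quinn in two steps.
Ines cannot reach Noor, Quinn in two steps.
Tariq cannot reach Carmen, Ines, Noor, Asha, Quinn in two steps.
Noor cannot reach Quinn in two steps.
Asha cannot reach Carmen, Ines, Noor, Quinn in two steps.
Quinn reaches everyone (king).
Kings: Quinn — 1.

1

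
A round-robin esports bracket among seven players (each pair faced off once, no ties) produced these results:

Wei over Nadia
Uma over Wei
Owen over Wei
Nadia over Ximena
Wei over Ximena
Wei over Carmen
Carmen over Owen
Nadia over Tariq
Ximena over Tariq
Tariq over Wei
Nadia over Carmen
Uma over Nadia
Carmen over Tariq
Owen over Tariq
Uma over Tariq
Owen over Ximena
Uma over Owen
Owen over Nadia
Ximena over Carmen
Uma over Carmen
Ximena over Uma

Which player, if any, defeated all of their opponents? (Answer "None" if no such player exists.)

Highest win total is Uma with 5 (out of 6 possible).
Uma lost to Ximena, so no player went undefeated.

None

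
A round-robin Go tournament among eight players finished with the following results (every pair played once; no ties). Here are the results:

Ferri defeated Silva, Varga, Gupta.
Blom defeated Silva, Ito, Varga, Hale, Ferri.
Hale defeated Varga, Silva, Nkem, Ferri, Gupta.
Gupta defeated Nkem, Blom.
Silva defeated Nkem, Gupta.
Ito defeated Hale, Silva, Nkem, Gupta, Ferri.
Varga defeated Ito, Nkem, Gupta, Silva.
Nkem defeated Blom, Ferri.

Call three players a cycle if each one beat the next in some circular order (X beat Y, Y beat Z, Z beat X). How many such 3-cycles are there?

Win totals: Hale 5, Varga 4, Silva 2, Ito 5, Nkem 2, Gupta 2, Ferri 3, Blom 5.
A player with w wins dominates both others in C(w,2) triples; summing gives 10 + 6 + 1 + 10 + 1 + 1 + 3 + 10 = 42 transitive triples.
Total triples C(8,3) = 56, so cyclic triples = 56 − 42 = 14.

14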